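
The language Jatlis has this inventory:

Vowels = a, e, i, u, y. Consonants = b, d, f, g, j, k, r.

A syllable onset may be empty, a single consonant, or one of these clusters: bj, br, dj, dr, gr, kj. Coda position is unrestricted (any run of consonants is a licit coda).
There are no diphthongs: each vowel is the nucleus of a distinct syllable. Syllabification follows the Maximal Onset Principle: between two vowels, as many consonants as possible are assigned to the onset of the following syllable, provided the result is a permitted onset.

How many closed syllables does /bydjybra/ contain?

0

The vowels are y, y, a — 3 nuclei, so 3 syllables.
V1 /y/ – V2 /y/: cluster /dj/ — /dj/ is itself a permitted onset, so the whole cluster goes right; preceding coda = ∅.
V2 /y/ – V3 /a/: /br/ — entire cluster is a permitted onset → onset /br/, coda ∅.
Result: by.djy.bra.
Classifying each syllable: /by/ (open), /djy/ (open), /bra/ (open).
Closed syllables: 0.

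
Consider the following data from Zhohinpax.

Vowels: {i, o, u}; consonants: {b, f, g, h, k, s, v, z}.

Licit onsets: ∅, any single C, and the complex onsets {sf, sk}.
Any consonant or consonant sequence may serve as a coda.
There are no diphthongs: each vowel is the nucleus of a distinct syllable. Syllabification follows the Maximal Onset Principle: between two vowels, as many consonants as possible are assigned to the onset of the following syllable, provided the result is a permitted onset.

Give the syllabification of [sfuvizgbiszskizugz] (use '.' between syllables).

The vowels are u, i, i, i, u — 5 nuclei, so 5 syllables.
Between /u/ (V1) and /i/ (V2): just /v/ — single C goes to the following onset.
Between /i/ (V2) and /i/ (V3): cluster /zgb/ — the longest permitted-onset suffix is /b/; onset = /b/, preceding coda = /zg/.
Between /i/ (V3) and /i/ (V4): /szsk/; trying suffixes from longest down, /sk/ is the first permitted one, so coda /sz/ | onset /sk/.
Between /i/ (V4) and /u/ (V5): /z/ → onset of the next syllable (single consonants are always licit onsets).

sfu.vizg.bisz.ski.zugz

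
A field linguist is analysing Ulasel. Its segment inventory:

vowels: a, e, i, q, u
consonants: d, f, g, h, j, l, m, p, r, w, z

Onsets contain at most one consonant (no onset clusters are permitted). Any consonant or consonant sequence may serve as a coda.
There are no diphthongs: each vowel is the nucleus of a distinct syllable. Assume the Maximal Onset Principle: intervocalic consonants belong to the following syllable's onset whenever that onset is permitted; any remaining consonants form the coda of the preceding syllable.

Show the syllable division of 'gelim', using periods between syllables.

ge.lim

Nuclei (vowels): e, i → 2 syllables.
σ1/σ2 boundary: /l/ → onset of the next syllable (single consonants are always licit onsets).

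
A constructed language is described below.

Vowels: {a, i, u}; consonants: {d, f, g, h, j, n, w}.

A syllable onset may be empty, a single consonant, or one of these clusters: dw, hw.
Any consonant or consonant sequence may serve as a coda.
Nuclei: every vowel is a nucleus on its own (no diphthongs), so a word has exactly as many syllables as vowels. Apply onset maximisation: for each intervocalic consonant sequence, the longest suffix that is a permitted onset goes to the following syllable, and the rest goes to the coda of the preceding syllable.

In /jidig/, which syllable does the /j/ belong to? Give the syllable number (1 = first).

1

Nuclei (vowels): i, i → 2 syllables.
σ1/σ2 boundary: just /d/ — single C goes to the following onset.
Putting it together: ji.dig.
The /j/ is in the onset of syllable 1 (/ji/).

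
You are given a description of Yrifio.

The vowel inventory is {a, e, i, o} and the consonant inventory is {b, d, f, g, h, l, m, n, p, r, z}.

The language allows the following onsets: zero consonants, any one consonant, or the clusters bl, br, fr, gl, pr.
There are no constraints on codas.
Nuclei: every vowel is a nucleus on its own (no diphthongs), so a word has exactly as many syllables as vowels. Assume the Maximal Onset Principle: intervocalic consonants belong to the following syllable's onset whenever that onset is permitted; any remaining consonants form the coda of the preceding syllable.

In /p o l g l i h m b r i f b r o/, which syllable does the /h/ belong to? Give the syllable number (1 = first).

Nuclei (vowels): o, i, i, o → 4 syllables.
Between /o/ (V1) and /i/ (V2): /lgl/ — longest licit onset from the right is /gl/, leaving /l/ as coda.
Between /i/ (V2) and /i/ (V3): /hmbr/; trying suffixes from longest down, /br/ is the first permitted one, so coda /hm/ | onset /br/.
Between /i/ (V3) and /o/ (V4): /fbr/ — longest licit onset from the right is /br/, leaving /f/ as coda.
Syllabification: pol.glihm.brif.bro.
The /h/ is in the coda of syllable 2 (/glihm/).

2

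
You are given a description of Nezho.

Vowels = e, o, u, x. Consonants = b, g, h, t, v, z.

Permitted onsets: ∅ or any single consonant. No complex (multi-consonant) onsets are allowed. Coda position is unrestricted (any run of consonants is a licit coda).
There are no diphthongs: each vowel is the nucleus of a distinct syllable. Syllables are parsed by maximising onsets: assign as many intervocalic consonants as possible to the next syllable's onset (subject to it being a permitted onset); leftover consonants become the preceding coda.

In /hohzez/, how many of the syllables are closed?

2

Vowels present: o, e; each is a nucleus, giving 2 syllables.
σ1/σ2 boundary: /hz/ — longest licit onset from the right is /z/, leaving /h/ as coda.
So the parse is hoh.zez.
Classifying each syllable: /hoh/ (closed), /zez/ (closed).
Closed syllables: 2.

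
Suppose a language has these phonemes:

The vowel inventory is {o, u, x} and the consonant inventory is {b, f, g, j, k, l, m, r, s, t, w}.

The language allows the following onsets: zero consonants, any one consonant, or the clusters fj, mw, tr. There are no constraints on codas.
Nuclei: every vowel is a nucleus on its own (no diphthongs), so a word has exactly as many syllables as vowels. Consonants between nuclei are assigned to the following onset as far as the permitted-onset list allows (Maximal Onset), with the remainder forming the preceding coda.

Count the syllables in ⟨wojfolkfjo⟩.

3

The vowels are o, o, o — 3 nuclei, so 3 syllables.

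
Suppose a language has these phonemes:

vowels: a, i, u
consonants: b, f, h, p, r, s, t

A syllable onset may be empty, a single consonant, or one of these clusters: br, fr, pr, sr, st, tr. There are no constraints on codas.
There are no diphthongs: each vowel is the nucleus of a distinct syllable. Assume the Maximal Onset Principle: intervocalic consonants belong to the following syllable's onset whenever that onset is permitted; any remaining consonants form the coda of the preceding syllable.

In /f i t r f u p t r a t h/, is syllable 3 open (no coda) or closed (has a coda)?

closed

Vowels present: i, u, a; each is a nucleus, giving 3 syllables.
Between /i/ (V1) and /u/ (V2): /trf/ — longest licit onset from the right is /f/, leaving /tr/ as coda.
Between /u/ (V2) and /a/ (V3): /ptr/ — longest licit onset from the right is /tr/, leaving /p/ as coda.
So the parse is fitr.fup.trath.
Syllable 3 is /trath/ with coda /th/, so it is closed.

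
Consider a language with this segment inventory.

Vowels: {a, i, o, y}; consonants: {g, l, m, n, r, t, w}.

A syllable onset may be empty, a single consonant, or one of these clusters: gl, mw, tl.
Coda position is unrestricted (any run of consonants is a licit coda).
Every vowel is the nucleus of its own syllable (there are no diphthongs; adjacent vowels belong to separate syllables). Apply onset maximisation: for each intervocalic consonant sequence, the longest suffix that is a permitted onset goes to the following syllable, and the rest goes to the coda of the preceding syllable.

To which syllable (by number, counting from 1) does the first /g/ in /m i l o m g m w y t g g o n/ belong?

Nuclei (vowels): i, o, y, o → 4 syllables.
/i…o/ gap (V1→V2): /l/ → onset of the next syllable (single consonants are always licit onsets).
/o…y/ gap (V2→V3): /mgmw/ splits as /mg/ + /mw/ (/mw/ is the longest suffix that is a licit onset).
/y…o/ gap (V3→V4): /tgg/; trying suffixes from longest down, /g/ is the first permitted one, so coda /tg/ | onset /g/.
Syllabification: mi.lomg.mwytg.gon.
The first /g/ is in the coda of syllable 2 (/lomg/).

2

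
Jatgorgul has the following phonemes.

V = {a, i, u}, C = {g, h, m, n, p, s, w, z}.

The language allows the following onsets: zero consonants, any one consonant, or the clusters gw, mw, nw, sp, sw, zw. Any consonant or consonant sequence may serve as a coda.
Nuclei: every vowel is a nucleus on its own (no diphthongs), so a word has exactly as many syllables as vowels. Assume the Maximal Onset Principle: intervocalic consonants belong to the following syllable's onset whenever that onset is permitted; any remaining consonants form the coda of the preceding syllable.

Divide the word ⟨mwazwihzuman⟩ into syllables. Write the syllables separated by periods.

Vowels present: a, i, u, a; each is a nucleus, giving 4 syllables.
/a…i/ gap (V1→V2): cluster /zw/ — /zw/ is itself a permitted onset, so the whole cluster goes right; preceding coda = ∅.
/i…u/ gap (V2→V3): /hz/; trying suffixes from longest down, /z/ is the first permitted one, so coda /h/ | onset /z/.
/u…a/ gap (V3→V4): /m/ → onset of the next syllable (single consonants are always licit onsets).

mwa.zwih.zu.man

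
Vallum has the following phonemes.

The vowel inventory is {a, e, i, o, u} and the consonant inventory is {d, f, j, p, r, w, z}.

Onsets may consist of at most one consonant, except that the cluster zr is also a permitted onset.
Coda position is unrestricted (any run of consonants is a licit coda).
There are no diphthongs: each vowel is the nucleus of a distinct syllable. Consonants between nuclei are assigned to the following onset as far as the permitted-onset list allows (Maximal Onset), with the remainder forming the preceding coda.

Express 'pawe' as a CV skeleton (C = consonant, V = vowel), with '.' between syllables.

Nuclei (vowels): a, e → 2 syllables.
Between /a/ (V1) and /e/ (V2): just /w/ — single C goes to the following onset.
Result: pa.we.
Mapping each syllable to C/V: /pa/ → CV, /we/ → CV.

CV.CV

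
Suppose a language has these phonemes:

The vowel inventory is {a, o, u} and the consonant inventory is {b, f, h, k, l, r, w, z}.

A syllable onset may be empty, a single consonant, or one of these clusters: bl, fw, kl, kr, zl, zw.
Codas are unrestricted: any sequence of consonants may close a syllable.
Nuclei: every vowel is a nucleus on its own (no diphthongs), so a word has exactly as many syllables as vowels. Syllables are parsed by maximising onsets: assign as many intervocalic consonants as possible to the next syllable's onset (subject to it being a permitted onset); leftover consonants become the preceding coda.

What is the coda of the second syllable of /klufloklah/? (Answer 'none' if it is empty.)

none

The vowels are u, o, a — 3 nuclei, so 3 syllables.
Between /u/ (V1) and /o/ (V2): cluster /fl/ — the longest permitted-onset suffix is /l/; onset = /l/, preceding coda = /f/.
Between /o/ (V2) and /a/ (V3): /kl/ is a licit onset in full, so it all attaches to the next syllable.
Putting it together: kluf.lo.klah.
Syllable 2 is /lo/: onset /l/, nucleus /o/, coda ∅.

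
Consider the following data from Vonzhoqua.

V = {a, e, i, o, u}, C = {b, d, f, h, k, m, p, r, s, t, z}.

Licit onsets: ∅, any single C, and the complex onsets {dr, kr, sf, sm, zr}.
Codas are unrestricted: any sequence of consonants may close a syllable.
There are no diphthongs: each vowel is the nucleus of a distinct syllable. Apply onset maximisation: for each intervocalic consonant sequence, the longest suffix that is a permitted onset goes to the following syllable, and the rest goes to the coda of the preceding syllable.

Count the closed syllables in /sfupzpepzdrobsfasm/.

4

The vowels are u, e, o, a — 4 nuclei, so 4 syllables.
V1 /u/ – V2 /e/: cluster /pzp/ — the longest permitted-onset suffix is /p/; onset = /p/, preceding coda = /pz/.
V2 /e/ – V3 /o/: /pzdr/ — longest licit onset from the right is /dr/, leaving /pz/ as coda.
V3 /o/ – V4 /a/: cluster /bsf/ — the longest permitted-onset suffix is /sf/; onset = /sf/, preceding coda = /b/.
Putting it together: sfupz.pepz.drob.sfasm.
Classifying each syllable: /sfupz/ (closed), /pepz/ (closed), /drob/ (closed), /sfasm/ (closed).
Closed syllables: 4.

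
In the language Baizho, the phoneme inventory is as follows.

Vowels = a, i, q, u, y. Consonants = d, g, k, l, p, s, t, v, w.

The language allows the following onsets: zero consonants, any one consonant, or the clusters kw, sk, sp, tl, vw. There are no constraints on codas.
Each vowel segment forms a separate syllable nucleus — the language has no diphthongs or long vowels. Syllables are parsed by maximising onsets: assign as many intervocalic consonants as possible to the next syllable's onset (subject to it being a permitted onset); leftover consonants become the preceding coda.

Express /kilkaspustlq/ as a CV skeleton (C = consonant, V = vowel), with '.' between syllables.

CVC.CV.CCVC.CCV

Vowels present: i, a, u, q; each is a nucleus, giving 4 syllables.
Between /i/ (V1) and /a/ (V2): /lk/ — longest licit onset from the right is /k/, leaving /l/ as coda.
Between /a/ (V2) and /u/ (V3): /sp/ is a licit onset in full, so it all attaches to the next syllable.
Between /u/ (V3) and /q/ (V4): /stl/; trying suffixes from longest down, /tl/ is the first permitted one, so coda /s/ | onset /tl/.
Syllabification: kil.ka.spus.tlq.
Mapping each syllable to C/V: /kil/ → CVC, /ka/ → CV, /spus/ → CCVC, /tlq/ → CCV.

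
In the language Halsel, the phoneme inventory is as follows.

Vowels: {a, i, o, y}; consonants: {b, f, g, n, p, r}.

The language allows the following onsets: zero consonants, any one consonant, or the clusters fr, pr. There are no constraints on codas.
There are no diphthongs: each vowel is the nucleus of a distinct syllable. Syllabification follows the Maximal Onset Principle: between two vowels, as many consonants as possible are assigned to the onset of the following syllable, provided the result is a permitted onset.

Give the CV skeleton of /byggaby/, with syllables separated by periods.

The vowels are y, a, y — 3 nuclei, so 3 syllables.
V1 /y/ – V2 /a/: /gg/; trying suffixes from longest down, /g/ is the first permitted one, so coda /g/ | onset /g/.
V2 /a/ – V3 /y/: /b/ is a single consonant, so it becomes the next onset.
Putting it together: byg.ga.by.
Mapping each syllable to C/V: /byg/ → CVC, /ga/ → CV, /by/ → CV.

CVC.CV.CV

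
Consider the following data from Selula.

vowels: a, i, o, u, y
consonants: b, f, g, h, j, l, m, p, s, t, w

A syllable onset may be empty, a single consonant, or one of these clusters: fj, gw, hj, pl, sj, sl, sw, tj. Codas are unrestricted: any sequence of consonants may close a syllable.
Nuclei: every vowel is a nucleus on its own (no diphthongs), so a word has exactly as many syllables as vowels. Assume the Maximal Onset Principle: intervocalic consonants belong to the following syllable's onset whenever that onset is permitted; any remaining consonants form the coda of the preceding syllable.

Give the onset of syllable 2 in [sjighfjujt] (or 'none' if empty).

fj

Nuclei (vowels): i, u → 2 syllables.
σ1/σ2 boundary: /ghfj/; trying suffixes from longest down, /fj/ is the first permitted one, so coda /gh/ | onset /fj/.
Putting it together: sjigh.fjujt.
Syllable 2 is /fjujt/: onset /fj/, nucleus /u/, coda /jt/.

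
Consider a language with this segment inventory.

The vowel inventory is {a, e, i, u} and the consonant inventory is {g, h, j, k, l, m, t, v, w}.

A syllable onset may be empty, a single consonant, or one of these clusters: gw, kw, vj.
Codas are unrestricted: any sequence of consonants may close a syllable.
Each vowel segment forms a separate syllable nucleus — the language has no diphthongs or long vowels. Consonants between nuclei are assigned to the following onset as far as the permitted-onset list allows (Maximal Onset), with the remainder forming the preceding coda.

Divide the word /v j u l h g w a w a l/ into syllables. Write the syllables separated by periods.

Vowels present: u, a, a; each is a nucleus, giving 3 syllables.
V1 /u/ – V2 /a/: /lhgw/ — longest licit onset from the right is /gw/, leaving /lh/ as coda.
V2 /a/ – V3 /a/: /w/ → onset of the next syllable (single consonants are always licit onsets).

vjulh.gwa.wal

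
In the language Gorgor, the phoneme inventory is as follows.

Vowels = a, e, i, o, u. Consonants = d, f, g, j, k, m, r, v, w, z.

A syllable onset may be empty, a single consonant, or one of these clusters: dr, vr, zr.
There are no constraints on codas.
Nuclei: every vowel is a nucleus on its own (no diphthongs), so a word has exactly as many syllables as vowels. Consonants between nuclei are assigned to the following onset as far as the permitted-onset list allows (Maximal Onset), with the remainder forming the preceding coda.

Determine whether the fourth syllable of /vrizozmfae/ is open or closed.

open

Vowels present: i, o, a, e; each is a nucleus, giving 4 syllables.
/i…o/ gap (V1→V2): /z/ is a single consonant, so it becomes the next onset.
/o…a/ gap (V2→V3): /zmf/; trying suffixes from longest down, /f/ is the first permitted one, so coda /zm/ | onset /f/.
/a…e/ gap (V3→V4): nothing intervenes; syllable break is V.V.
Syllabification: vri.zozm.fa.e.
Syllable 4 is /e/; it ends in its nucleus with no coda, so it is open.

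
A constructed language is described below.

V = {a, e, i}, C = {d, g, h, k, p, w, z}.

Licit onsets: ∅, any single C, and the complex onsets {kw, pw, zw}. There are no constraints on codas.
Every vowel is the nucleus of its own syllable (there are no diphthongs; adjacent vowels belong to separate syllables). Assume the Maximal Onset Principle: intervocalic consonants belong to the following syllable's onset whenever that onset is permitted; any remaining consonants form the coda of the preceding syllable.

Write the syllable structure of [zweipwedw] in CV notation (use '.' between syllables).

The vowels are e, i, e — 3 nuclei, so 3 syllables.
V1 /e/ – V2 /i/: no consonants, so the boundary falls immediately after /e/.
V2 /i/ – V3 /e/: /pw/ — entire cluster is a permitted onset → onset /pw/, coda ∅.
Putting it together: zwe.i.pwedw.
Mapping each syllable to C/V: /zwe/ → CCV, /i/ → V, /pwedw/ → CCVCC.

CCV.V.CCVCC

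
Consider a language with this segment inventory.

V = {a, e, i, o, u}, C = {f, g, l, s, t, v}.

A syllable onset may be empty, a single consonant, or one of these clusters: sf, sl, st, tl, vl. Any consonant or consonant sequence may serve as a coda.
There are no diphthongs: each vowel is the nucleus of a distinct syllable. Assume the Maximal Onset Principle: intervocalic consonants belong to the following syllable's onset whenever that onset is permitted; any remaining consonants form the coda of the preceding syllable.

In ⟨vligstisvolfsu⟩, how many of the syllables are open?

1

The vowels are i, i, o, u — 4 nuclei, so 4 syllables.
Between /i/ (V1) and /i/ (V2): cluster /gst/ — the longest permitted-onset suffix is /st/; onset = /st/, preceding coda = /g/.
Between /i/ (V2) and /o/ (V3): /sv/; trying suffixes from longest down, /v/ is the first permitted one, so coda /s/ | onset /v/.
Between /o/ (V3) and /u/ (V4): /lfs/; trying suffixes from longest down, /s/ is the first permitted one, so coda /lf/ | onset /s/.
Result: vlig.stis.volf.su.
Classifying each syllable: /vlig/ (closed), /stis/ (closed), /volf/ (closed), /su/ (open).
Open syllables: 1.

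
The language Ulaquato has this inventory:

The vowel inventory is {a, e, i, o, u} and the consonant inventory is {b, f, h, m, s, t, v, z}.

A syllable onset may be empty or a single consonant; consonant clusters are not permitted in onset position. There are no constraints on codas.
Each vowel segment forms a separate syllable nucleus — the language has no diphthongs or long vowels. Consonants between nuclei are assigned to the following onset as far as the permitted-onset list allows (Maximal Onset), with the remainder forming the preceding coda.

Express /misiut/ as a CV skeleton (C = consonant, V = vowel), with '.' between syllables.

Nuclei (vowels): i, i, u → 3 syllables.
σ1/σ2 boundary: just /s/ — single C goes to the following onset.
σ2/σ3 boundary: no consonants, so the boundary falls immediately after /i/.
So the parse is mi.si.ut.
Mapping each syllable to C/V: /mi/ → CV, /si/ → CV, /ut/ → VC.

CV.CV.VC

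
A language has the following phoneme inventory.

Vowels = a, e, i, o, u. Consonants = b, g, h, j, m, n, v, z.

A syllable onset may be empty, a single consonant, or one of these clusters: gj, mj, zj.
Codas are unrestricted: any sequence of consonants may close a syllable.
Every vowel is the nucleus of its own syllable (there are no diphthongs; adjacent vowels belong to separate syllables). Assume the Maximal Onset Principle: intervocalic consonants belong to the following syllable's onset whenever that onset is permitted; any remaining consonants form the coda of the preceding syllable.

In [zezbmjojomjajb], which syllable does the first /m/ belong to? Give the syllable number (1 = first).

Nuclei (vowels): e, o, o, a → 4 syllables.
V1 /e/ – V2 /o/: cluster /zbmj/ — the longest permitted-onset suffix is /mj/; onset = /mj/, preceding coda = /zb/.
V2 /o/ – V3 /o/: just /j/ — single C goes to the following onset.
V3 /o/ – V4 /a/: /mj/ — entire cluster is a permitted onset → onset /mj/, coda ∅.
Putting it together: zezb.mjo.jo.mjajb.
The first /m/ is in the onset of syllable 2 (/mjo/).

2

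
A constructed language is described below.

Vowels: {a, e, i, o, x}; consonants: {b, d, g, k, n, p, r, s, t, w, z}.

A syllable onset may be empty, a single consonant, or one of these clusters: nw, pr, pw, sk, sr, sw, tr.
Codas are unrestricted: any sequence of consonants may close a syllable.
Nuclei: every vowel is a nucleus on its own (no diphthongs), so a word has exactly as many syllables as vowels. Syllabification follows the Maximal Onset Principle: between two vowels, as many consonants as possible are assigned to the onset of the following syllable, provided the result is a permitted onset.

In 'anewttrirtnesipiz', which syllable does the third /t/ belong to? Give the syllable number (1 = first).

Nuclei (vowels): a, e, i, e, i, i → 6 syllables.
/a…e/ gap (V1→V2): /n/ → onset of the next syllable (single consonants are always licit onsets).
/e…i/ gap (V2→V3): cluster /wttr/ — the longest permitted-onset suffix is /tr/; onset = /tr/, preceding coda = /wt/.
/i…e/ gap (V3→V4): /rtn/; trying suffixes from longest down, /n/ is the first permitted one, so coda /rt/ | onset /n/.
/e…i/ gap (V4→V5): /s/ → onset of the next syllable (single consonants are always licit onsets).
/i…i/ gap (V5→V6): just /p/ — single C goes to the following onset.
So the parse is a.newt.trirt.ne.si.piz.
The third /t/ is in the coda of syllable 3 (/trirt/).

3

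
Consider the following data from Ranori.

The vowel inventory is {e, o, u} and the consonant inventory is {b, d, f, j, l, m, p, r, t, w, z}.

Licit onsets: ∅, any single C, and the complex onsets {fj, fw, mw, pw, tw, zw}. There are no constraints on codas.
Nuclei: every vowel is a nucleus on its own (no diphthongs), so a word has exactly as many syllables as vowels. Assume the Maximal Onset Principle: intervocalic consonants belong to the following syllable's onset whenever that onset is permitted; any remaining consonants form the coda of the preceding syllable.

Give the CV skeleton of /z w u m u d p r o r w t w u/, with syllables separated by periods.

CCV.CVCC.CVCC.CCV

Vowels present: u, u, o, u; each is a nucleus, giving 4 syllables.
V1 /u/ – V2 /u/: /m/ → onset of the next syllable (single consonants are always licit onsets).
V2 /u/ – V3 /o/: cluster /dpr/ — the longest permitted-onset suffix is /r/; onset = /r/, preceding coda = /dp/.
V3 /o/ – V4 /u/: cluster /rwtw/ — the longest permitted-onset suffix is /tw/; onset = /tw/, preceding coda = /rw/.
Result: zwu.mudp.rorw.twu.
Mapping each syllable to C/V: /zwu/ → CCV, /mudp/ → CVCC, /rorw/ → CVCC, /twu/ → CCV.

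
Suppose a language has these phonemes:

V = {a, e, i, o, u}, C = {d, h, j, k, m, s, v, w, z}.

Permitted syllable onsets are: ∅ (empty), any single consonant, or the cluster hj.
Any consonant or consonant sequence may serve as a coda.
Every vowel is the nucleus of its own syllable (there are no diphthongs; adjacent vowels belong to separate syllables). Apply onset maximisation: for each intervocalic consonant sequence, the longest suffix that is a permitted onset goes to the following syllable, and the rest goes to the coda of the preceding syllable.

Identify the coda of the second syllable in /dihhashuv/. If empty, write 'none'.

The vowels are i, a, u — 3 nuclei, so 3 syllables.
/i…a/ gap (V1→V2): /hh/ — longest licit onset from the right is /h/, leaving /h/ as coda.
/a…u/ gap (V2→V3): /sh/ — longest licit onset from the right is /h/, leaving /s/ as coda.
Syllabification: dih.has.huv.
Syllable 2 is /has/: onset /h/, nucleus /a/, coda /s/.

s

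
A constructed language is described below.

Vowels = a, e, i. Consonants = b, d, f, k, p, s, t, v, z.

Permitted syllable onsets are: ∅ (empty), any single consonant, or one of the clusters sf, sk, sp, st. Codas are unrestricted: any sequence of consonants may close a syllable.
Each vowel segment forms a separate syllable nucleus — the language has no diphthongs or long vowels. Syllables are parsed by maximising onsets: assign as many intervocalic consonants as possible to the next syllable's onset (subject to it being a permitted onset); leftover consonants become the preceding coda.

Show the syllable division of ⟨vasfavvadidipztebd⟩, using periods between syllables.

va.sfav.va.di.dipz.tebd

The vowels are a, a, a, i, i, e — 6 nuclei, so 6 syllables.
V1 /a/ – V2 /a/: /sf/ — entire cluster is a permitted onset → onset /sf/, coda ∅.
V2 /a/ – V3 /a/: /vv/ splits as /v/ + /v/ (/v/ is the longest suffix that is a licit onset).
V3 /a/ – V4 /i/: just /d/ — single C goes to the following onset.
V4 /i/ – V5 /i/: /d/ is a single consonant, so it becomes the next onset.
V5 /i/ – V6 /e/: /pzt/ — longest licit onset from the right is /t/, leaving /pz/ as coda.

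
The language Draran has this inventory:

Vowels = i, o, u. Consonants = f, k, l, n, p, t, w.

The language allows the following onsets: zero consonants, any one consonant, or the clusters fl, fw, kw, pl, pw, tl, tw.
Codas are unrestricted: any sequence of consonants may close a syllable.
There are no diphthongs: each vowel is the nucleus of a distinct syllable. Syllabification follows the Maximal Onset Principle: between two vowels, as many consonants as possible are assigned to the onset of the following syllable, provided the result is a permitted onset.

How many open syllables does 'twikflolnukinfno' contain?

2

The vowels are i, o, u, i, o — 5 nuclei, so 5 syllables.
σ1/σ2 boundary: /kfl/ — longest licit onset from the right is /fl/, leaving /k/ as coda.
σ2/σ3 boundary: /ln/; trying suffixes from longest down, /n/ is the first permitted one, so coda /l/ | onset /n/.
σ3/σ4 boundary: /k/ is a single consonant, so it becomes the next onset.
σ4/σ5 boundary: /nfn/ — longest licit onset from the right is /n/, leaving /nf/ as coda.
Syllabification: twik.flol.nu.kinf.no.
Classifying each syllable: /twik/ (closed), /flol/ (closed), /nu/ (open), /kinf/ (closed), /no/ (open).
Open syllables: 2.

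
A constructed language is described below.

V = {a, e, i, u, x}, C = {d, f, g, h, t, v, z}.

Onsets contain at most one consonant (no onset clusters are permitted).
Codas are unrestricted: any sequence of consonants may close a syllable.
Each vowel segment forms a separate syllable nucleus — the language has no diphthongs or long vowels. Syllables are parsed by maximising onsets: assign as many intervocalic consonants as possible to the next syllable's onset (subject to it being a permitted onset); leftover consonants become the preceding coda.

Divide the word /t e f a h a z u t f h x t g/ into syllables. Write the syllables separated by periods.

The vowels are e, a, a, u, x — 5 nuclei, so 5 syllables.
Between /e/ (V1) and /a/ (V2): just /f/ — single C goes to the following onset.
Between /a/ (V2) and /a/ (V3): /h/ is a single consonant, so it becomes the next onset.
Between /a/ (V3) and /u/ (V4): /z/ is a single consonant, so it becomes the next onset.
Between /u/ (V4) and /x/ (V5): /tfh/; trying suffixes from longest down, /h/ is the first permitted one, so coda /tf/ | onset /h/.

te.fa.ha.zutf.hxtg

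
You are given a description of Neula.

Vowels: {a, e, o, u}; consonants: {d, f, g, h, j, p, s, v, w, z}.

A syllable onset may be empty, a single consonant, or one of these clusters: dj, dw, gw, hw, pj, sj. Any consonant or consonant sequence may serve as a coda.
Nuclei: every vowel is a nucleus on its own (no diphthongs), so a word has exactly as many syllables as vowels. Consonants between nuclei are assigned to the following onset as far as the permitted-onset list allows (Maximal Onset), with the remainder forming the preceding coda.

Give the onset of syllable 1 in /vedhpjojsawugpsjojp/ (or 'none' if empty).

The vowels are e, o, a, u, o — 5 nuclei, so 5 syllables.
/e…o/ gap (V1→V2): /dhpj/ — longest licit onset from the right is /pj/, leaving /dh/ as coda.
/o…a/ gap (V2→V3): /js/ — longest licit onset from the right is /s/, leaving /j/ as coda.
/a…u/ gap (V3→V4): /w/ is a single consonant, so it becomes the next onset.
/u…o/ gap (V4→V5): /gpsj/ — longest licit onset from the right is /sj/, leaving /gp/ as coda.
Putting it together: vedh.pjoj.sa.wugp.sjojp.
Syllable 1 is /vedh/: onset /v/, nucleus /e/, coda /dh/.

v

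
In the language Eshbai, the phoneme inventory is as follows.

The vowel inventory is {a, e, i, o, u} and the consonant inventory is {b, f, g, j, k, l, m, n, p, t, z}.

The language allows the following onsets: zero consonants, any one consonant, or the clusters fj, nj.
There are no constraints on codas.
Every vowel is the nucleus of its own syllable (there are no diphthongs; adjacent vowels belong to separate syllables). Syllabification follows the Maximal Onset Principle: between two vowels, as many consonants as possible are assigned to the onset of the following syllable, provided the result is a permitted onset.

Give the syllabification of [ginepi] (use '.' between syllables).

The vowels are i, e, i — 3 nuclei, so 3 syllables.
σ1/σ2 boundary: just /n/ — single C goes to the following onset.
σ2/σ3 boundary: /p/ is a single consonant, so it becomes the next onset.

gi.ne.pi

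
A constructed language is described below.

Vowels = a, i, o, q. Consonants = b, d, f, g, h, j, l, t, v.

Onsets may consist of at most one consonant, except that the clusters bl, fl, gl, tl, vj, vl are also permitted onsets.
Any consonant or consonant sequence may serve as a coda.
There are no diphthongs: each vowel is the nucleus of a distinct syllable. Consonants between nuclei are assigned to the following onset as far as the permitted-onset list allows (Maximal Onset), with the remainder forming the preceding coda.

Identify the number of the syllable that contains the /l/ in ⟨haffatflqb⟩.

3

Vowels present: a, a, q; each is a nucleus, giving 3 syllables.
V1 /a/ – V2 /a/: cluster /ff/ — the longest permitted-onset suffix is /f/; onset = /f/, preceding coda = /f/.
V2 /a/ – V3 /q/: cluster /tfl/ — the longest permitted-onset suffix is /fl/; onset = /fl/, preceding coda = /t/.
Putting it together: haf.fat.flqb.
The /l/ is in the onset of syllable 3 (/flqb/).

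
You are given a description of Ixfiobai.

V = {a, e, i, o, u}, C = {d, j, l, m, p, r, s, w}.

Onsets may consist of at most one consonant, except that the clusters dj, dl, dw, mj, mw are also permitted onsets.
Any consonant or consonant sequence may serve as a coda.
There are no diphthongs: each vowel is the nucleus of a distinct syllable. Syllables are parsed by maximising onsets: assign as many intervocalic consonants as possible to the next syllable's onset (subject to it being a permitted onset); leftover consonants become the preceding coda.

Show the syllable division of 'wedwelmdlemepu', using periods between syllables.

we.dwelm.dle.me.pu

Vowels present: e, e, e, e, u; each is a nucleus, giving 5 syllables.
/e…e/ gap (V1→V2): /dw/ is a licit onset in full, so it all attaches to the next syllable.
/e…e/ gap (V2→V3): /lmdl/ splits as /lm/ + /dl/ (/dl/ is the longest suffix that is a licit onset).
/e…e/ gap (V3→V4): /m/ is a single consonant, so it becomes the next onset.
/e…u/ gap (V4→V5): /p/ is a single consonant, so it becomes the next onset.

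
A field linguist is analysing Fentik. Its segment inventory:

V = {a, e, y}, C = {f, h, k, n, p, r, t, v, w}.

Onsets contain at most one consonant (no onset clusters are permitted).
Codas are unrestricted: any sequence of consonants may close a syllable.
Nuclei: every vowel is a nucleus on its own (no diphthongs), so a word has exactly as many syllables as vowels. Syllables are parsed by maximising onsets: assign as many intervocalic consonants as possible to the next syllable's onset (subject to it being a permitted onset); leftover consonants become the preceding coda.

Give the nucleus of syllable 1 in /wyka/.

Nuclei (vowels): y, a → 2 syllables.
The first nucleus (vowel 1 from the left) is /y/.

y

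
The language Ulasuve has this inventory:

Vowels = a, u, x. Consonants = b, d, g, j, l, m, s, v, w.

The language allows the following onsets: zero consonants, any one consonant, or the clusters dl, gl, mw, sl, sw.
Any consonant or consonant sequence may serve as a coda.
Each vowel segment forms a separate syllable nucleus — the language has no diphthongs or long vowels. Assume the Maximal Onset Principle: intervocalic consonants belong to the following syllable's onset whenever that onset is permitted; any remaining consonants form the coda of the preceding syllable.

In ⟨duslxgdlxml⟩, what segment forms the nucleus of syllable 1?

Vowels present: u, x, x; each is a nucleus, giving 3 syllables.
The first nucleus (vowel 1 from the left) is /u/.

u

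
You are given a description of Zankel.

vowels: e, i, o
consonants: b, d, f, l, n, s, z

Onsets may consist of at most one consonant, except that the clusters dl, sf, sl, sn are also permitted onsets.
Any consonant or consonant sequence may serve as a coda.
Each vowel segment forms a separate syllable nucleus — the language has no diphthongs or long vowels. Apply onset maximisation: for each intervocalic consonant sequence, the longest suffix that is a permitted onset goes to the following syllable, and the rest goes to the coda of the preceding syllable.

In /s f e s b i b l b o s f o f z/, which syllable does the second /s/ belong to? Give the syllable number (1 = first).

1

The vowels are e, i, o, o — 4 nuclei, so 4 syllables.
Between /e/ (V1) and /i/ (V2): /sb/ — longest licit onset from the right is /b/, leaving /s/ as coda.
Between /i/ (V2) and /o/ (V3): /blb/ — longest licit onset from the right is /b/, leaving /bl/ as coda.
Between /o/ (V3) and /o/ (V4): cluster /sf/ — /sf/ is itself a permitted onset, so the whole cluster goes right; preceding coda = ∅.
Syllabification: sfes.bibl.bo.sfofz.
The second /s/ is in the coda of syllable 1 (/sfes/).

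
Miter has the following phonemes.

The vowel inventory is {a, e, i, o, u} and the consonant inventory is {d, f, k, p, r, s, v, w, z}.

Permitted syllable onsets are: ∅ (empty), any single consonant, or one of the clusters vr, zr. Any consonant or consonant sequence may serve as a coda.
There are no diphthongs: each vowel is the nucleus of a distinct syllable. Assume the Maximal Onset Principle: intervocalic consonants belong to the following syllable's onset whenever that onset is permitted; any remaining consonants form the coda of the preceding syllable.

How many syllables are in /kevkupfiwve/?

4

Vowels present: e, u, i, e; each is a nucleus, giving 4 syllables.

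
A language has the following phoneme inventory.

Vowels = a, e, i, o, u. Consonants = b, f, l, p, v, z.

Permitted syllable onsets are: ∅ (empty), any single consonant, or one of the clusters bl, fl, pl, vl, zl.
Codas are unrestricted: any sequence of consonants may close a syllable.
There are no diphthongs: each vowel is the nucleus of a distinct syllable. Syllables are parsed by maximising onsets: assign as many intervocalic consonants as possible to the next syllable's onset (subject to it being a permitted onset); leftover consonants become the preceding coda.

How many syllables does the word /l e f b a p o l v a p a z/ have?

Nuclei (vowels): e, a, o, a, a → 5 syllables.

5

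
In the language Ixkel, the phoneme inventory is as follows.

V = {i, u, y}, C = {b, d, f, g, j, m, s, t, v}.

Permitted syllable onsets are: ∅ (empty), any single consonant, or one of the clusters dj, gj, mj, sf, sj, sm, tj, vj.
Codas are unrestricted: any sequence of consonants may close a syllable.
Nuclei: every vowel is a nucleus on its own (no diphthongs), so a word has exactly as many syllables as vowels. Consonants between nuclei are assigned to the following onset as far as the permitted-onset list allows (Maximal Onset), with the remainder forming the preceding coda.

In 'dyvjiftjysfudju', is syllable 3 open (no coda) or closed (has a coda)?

open

Nuclei (vowels): y, i, y, u, u → 5 syllables.
/y…i/ gap (V1→V2): cluster /vj/ — /vj/ is itself a permitted onset, so the whole cluster goes right; preceding coda = ∅.
/i…y/ gap (V2→V3): /ftj/ — longest licit onset from the right is /tj/, leaving /f/ as coda.
/y…u/ gap (V3→V4): /sf/ is a licit onset in full, so it all attaches to the next syllable.
/u…u/ gap (V4→V5): /dj/ is a licit onset in full, so it all attaches to the next syllable.
So the parse is dy.vjif.tjy.sfu.dju.
Syllable 3 is /tjy/; it ends in its nucleus with no coda, so it is open.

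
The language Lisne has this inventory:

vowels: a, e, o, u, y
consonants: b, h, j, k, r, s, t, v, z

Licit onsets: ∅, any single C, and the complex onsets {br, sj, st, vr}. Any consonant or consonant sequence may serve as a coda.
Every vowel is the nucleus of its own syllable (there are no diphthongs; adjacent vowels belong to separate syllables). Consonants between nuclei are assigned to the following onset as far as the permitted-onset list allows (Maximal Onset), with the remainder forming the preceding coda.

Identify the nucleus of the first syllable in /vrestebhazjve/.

e

Nuclei (vowels): e, e, a, e → 4 syllables.
The first nucleus (vowel 1 from the left) is /e/.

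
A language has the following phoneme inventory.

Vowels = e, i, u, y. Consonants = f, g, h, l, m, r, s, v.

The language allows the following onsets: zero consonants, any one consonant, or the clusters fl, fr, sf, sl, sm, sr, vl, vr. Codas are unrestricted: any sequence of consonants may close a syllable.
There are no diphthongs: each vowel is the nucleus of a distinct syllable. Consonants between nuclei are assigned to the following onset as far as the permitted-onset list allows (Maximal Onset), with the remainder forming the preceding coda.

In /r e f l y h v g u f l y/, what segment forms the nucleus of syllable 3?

The vowels are e, y, u, y — 4 nuclei, so 4 syllables.
The third nucleus (vowel 3 from the left) is /u/.

u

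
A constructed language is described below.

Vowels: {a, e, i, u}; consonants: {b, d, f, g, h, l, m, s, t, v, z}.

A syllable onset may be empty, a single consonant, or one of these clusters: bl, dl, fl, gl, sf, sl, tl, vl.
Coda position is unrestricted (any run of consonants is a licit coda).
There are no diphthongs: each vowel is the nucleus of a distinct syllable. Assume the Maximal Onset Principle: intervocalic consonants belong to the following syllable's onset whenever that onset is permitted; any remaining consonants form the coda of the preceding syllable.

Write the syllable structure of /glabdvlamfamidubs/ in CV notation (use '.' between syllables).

Nuclei (vowels): a, a, a, i, u → 5 syllables.
σ1/σ2 boundary: /bdvl/; trying suffixes from longest down, /vl/ is the first permitted one, so coda /bd/ | onset /vl/.
σ2/σ3 boundary: cluster /mf/ — the longest permitted-onset suffix is /f/; onset = /f/, preceding coda = /m/.
σ3/σ4 boundary: /m/ → onset of the next syllable (single consonants are always licit onsets).
σ4/σ5 boundary: /d/ is a single consonant, so it becomes the next onset.
Result: glabd.vlam.fa.mi.dubs.
Mapping each syllable to C/V: /glabd/ → CCVCC, /vlam/ → CCVC, /fa/ → CV, /mi/ → CV, /dubs/ → CVCC.

CCVCC.CCVC.CV.CV.CVCC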